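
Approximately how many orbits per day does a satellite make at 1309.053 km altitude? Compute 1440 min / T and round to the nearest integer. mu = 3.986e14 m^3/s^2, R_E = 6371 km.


r = 7.680053e+06 m
T = 2*pi*sqrt(r^3/mu) = 6698.1913 s = 111.6365 min
revs/day = 1440 / 111.6365 = 12.8990
Rounded: 13 revolutions per day

13 revolutions per day


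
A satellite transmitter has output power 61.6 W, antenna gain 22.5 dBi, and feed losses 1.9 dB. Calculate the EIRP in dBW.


Pt = 61.6 W = 17.8958 dBW
EIRP = Pt_dBW + Gt - losses = 17.8958 + 22.5 - 1.9 = 38.4958 dBW

38.4958 dBW


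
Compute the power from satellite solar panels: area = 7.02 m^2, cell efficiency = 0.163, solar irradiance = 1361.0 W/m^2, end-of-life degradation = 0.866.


P = area * eta * S * degradation
P = 7.02 * 0.163 * 1361.0 * 0.866
P = 1348.6546 W

1348.6546 W


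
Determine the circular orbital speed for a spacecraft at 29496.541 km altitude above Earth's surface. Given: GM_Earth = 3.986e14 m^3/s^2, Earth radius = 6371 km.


r = R_E + alt = 6371.0 + 29496.541 = 35867.5410 km = 3.5867541e+07 m
v = sqrt(mu/r) = sqrt(3.986e14 / 3.5867541e+07) = 3333.6335 m/s = 3.3336 km/s

3.3336 km/s


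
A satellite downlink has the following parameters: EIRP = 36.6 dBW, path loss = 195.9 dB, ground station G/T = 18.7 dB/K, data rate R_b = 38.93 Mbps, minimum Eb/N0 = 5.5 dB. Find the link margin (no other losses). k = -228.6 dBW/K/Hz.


C/N0 = EIRP - FSPL + G/T - k = 36.6 - 195.9 + 18.7 - (-228.6)
C/N0 = 88.0000 dB-Hz
R_b = 38.93 Mbps = 3.893e+07 bps -> 10*log10(R_b) = 75.9028 dB-Hz
Eb/N0 = C/N0 - 10*log10(R_b) = 88.0000 - 75.9028 = 12.0972 dB
Margin = Eb/N0 - Eb/N0_req = 12.0972 - 5.5 = 6.5972 dB (link closes)

6.5972 dB


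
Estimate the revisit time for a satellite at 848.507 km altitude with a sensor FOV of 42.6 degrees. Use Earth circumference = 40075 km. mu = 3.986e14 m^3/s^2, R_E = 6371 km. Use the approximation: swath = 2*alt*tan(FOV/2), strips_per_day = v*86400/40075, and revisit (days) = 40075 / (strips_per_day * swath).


swath = 2*848.507*tan(0.3717551) = 661.6381 km
v = sqrt(mu/r) = 7430.4459 m/s = 7.4304 km/s
strips/day = v*86400/40075 = 7.4304*86400/40075 = 16.0197
coverage/day = strips * swath = 16.0197 * 661.6381 = 10599.2613 km
revisit = 40075 / 10599.2613 = 3.7809 days

3.7809 days


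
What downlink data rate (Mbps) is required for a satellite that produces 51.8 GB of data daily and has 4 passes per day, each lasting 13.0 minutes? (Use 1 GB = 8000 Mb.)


total contact time = 4 * 13.0 * 60 = 3120.0000 s
data = 51.8 GB = 414400.0000 Mb
rate = 414400.0000 / 3120.0000 = 132.8205 Mbps

132.8205 Mbps


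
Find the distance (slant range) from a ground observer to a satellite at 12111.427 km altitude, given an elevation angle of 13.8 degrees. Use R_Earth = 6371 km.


h = 12111.427 km, el = 13.8 deg
d = -R_E*sin(el) + sqrt((R_E*sin(el))^2 + 2*R_E*h + h^2)
d = -6371.0000*sin(0.2408554) + sqrt((6371.0000*0.2385335)^2 + 2*6371.0000*12111.427 + 12111.427^2)
d = 15896.3863 km

15896.3863 km


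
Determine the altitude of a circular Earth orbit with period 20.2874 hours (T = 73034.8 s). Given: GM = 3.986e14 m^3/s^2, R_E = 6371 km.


T = 73034.8 s
r = (mu*T^2/(4*pi^2))^(1/3) = (3.986e14 * 73034.8^2 / (4*pi^2))^(1/3)
r = 3.7764095e+07 m = 37764.0951 km
alt = r - R_E = 37764.0951 - 6371 = 31393.0951 km

31393.0951 km


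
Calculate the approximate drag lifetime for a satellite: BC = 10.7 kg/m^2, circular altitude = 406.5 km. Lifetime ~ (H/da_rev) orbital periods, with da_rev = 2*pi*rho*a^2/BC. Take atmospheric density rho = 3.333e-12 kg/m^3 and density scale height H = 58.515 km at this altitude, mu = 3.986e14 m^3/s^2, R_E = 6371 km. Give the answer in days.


a = R_E + alt = 6777.5000 km = 6.7775e+06 m
da_rev = 2*pi*rho*a^2/BC = 2*pi*3.333e-12*(6.7775e+06)^2/10.7 = 89.902228 m per revolution
N = H/da_rev = 58515.0000 m / 89.902228 m = 650.8737 revolutions
P = 2*pi*sqrt(a^3/mu) = 5552.8445 s
lifetime = N*P = 650.8737 * 5552.8445 = 3.6142007e+06 s = 41.8310 days

41.8310 days


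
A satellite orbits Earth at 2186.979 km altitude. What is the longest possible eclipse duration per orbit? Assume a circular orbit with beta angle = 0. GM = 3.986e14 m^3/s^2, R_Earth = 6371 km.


r = 8557.9790 km
T = 131.3157 min
Eclipse fraction = arcsin(R_E/r)/pi = arcsin(6371.0000/8557.9790)/pi
= arcsin(0.7444515)/pi = 0.2672889
Eclipse duration = 0.2672889 * 131.3157 = 35.0992 min

35.0992 minutes


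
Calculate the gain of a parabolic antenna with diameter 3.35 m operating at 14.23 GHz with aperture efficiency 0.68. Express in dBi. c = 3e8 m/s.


lambda = c/f = 3e8 / 1.423e+10 = 0.02108222 m
G = eta*(pi*D/lambda)^2 = 0.68*(pi*3.35/0.02108222)^2
G = 169459.3604 (linear)
G = 10*log10(169459.3604) = 52.2907 dBi

52.2907 dBi


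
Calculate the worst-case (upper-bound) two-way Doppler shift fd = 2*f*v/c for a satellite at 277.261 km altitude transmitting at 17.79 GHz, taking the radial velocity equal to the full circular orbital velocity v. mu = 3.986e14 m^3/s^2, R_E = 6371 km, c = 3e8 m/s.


r = 6.648261e+06 m
v = sqrt(mu/r) = 7743.0955 m/s (worst-case radial velocity)
f = 17.79 GHz = 1.779e+10 Hz
fd = 2*f*v/c = 2*1.779e+10*7743.0955/3.0e+08
fd = 918331.1286 Hz

918331.1286 Hz


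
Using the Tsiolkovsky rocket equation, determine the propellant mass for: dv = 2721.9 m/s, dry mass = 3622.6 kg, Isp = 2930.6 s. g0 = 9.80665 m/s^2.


ve = Isp * g0 = 2930.6 * 9.80665 = 28739.368490 m/s
mass ratio = exp(dv/ve) = exp(2721.9/28739.368490) = 1.09933979
m_prop = m_dry * (mr - 1) = 3622.6 * (1.09933979 - 1)
m_prop = 359.8683 kg

359.8683 kg


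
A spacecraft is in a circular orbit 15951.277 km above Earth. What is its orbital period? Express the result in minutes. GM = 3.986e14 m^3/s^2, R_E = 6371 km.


r = 22322.2770 km = 2.2322277e+07 m
T = 2*pi*sqrt(r^3/mu) = 2*pi*sqrt(1.1122835e+22 / 3.986e14)
T = 33190.8948 s = 553.1816 min

553.1816 minutes


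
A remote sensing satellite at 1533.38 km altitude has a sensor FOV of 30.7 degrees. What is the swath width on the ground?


FOV = 30.7 deg = 0.5358161 rad
swath = 2 * alt * tan(FOV/2) = 2 * 1533.38 * tan(0.267908)
swath = 2 * 1533.38 * 0.2745072
swath = 841.8478 km

841.8478 km


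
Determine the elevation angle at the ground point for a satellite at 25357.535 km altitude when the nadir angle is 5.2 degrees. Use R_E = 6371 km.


r = R_E + alt = 31728.5350 km
Law of sines in the satellite / Earth-center / ground-point triangle:
  sin(nadir)/R_E = sin(90 + el)/r  =>  cos(el) = (r/R_E)*sin(nadir)
cos(el) = (31728.5350 / 6371.0000) * sin(5.2 deg) = 0.4513638
el = arccos(0.4513638) = 63.1688 deg
(Earth-central angle = 90 - nadir - el = 21.6312 deg)

63.1688 degrees


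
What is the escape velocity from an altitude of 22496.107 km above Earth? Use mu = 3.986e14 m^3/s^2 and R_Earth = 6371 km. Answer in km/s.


r = 6371.0 + 22496.107 = 28867.1070 km = 2.8867107e+07 m
v_esc = sqrt(2*mu/r) = sqrt(2*3.986e14 / 2.8867107e+07)
v_esc = 5255.1125 m/s = 5.2551 km/s

5.2551 km/s


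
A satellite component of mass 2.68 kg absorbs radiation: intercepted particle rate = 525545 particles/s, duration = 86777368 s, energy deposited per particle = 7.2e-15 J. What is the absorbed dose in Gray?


Total energy deposited = rate * time * E_per
  = 525545 * 86777368 * 7.2e-15 = 0.328359 J
Dose = E_total / mass = 0.328359 / 2.68
Dose = 0.122522 Gy

0.1225 Gy


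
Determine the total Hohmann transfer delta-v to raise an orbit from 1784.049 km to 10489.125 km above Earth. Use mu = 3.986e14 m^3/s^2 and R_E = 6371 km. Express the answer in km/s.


r1 = 8155.0490 km = 8.155049e+06 m
r2 = 16860.1250 km = 1.6860125e+07 m
dv1 = sqrt(mu/r1)*(sqrt(2*r2/(r1+r2)) - 1) = 1125.8059 m/s
dv2 = sqrt(mu/r2)*(1 - sqrt(2*r1/(r1+r2))) = 936.1299 m/s
total dv = |dv1| + |dv2| = 1125.8059 + 936.1299 = 2061.9358 m/s = 2.0619 km/s

2.0619 km/s


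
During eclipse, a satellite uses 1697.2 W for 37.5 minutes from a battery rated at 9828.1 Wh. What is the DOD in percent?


E_used = P * t / 60 = 1697.2 * 37.5 / 60 = 1060.7500 Wh
DOD = E_used / E_total * 100 = 1060.7500 / 9828.1 * 100
DOD = 10.7930 %

10.7930 %


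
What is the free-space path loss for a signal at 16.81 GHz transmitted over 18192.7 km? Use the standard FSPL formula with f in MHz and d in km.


f = 16.81 GHz = 16810.0000 MHz
d = 18192.7 km
FSPL = 32.44 + 20*log10(16810.0000) + 20*log10(18192.7)
FSPL = 32.44 + 84.5114 + 85.1979
FSPL = 202.1493 dB

202.1493 dB


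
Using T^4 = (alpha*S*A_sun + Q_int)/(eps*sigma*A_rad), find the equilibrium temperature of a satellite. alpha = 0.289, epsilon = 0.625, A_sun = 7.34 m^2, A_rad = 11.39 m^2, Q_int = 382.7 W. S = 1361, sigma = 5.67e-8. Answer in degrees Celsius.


Numerator = alpha*S*A_sun + Q_int = 0.289*1361*7.34 + 382.7 = 3269.7349 W
Denominator = eps*sigma*A_rad = 0.625*5.67e-8*11.39 = 4.0363313e-07 W/K^4
T^4 = 8.1007595e+09 K^4
T = 300.0070 K = 26.8570 C

26.8570 degrees Celsius


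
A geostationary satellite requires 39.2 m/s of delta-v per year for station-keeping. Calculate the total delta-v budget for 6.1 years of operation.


dV = rate * years = 39.2 * 6.1
dV = 239.1200 m/s

239.1200 m/s


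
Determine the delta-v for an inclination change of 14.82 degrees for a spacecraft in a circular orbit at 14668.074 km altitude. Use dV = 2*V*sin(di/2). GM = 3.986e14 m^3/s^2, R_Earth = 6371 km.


r = 21039.0740 km = 2.1039074e+07 m
V = sqrt(mu/r) = 4352.6659 m/s
di = 14.82 deg = 0.2586578 rad
dV = 2*V*sin(di/2) = 2*4352.6659*sin(0.1293289)
dV = 1122.7151 m/s = 1.1227 km/s

1.1227 km/s


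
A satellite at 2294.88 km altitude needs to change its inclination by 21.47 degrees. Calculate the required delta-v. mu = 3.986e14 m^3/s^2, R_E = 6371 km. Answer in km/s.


r = 8665.8800 km = 8.66588e+06 m
V = sqrt(mu/r) = 6782.0707 m/s
di = 21.47 deg = 0.3747222 rad
dV = 2*V*sin(di/2) = 2*6782.0707*sin(0.1873611)
dV = 2526.5495 m/s = 2.5265 km/s

2.5265 km/s


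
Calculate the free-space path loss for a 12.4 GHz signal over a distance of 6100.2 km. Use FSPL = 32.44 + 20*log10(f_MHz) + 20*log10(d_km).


f = 12.4 GHz = 12400.0000 MHz
d = 6100.2 km
FSPL = 32.44 + 20*log10(12400.0000) + 20*log10(6100.2)
FSPL = 32.44 + 81.8684 + 75.7069
FSPL = 190.0153 dB

190.0153 dB


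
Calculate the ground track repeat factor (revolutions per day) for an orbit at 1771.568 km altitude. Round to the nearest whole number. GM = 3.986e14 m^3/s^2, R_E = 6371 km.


r = 8.142568e+06 m
T = 2*pi*sqrt(r^3/mu) = 7312.2884 s = 121.8715 min
revs/day = 1440 / 121.8715 = 11.8157
Rounded: 12 revolutions per day

12 revolutions per day


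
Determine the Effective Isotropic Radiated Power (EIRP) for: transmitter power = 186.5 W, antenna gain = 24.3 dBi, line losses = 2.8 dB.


Pt = 186.5 W = 22.7068 dBW
EIRP = Pt_dBW + Gt - losses = 22.7068 + 24.3 - 2.8 = 44.2068 dBW

44.2068 dBW


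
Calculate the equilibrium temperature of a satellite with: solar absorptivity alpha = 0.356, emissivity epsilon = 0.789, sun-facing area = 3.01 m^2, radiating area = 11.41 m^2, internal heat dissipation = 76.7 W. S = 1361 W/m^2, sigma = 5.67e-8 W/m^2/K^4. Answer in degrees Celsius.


Numerator = alpha*S*A_sun + Q_int = 0.356*1361*3.01 + 76.7 = 1535.0932 W
Denominator = eps*sigma*A_rad = 0.789*5.67e-8*11.41 = 5.1044118e-07 W/K^4
T^4 = 3.007385e+09 K^4
T = 234.1786 K = -38.9714 C

-38.9714 degrees Celsius


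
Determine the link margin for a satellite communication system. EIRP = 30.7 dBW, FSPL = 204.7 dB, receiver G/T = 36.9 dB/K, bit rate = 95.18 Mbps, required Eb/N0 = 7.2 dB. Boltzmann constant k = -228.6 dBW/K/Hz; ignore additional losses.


C/N0 = EIRP - FSPL + G/T - k = 30.7 - 204.7 + 36.9 - (-228.6)
C/N0 = 91.5000 dB-Hz
R_b = 95.18 Mbps = 9.518e+07 bps -> 10*log10(R_b) = 79.7855 dB-Hz
Eb/N0 = C/N0 - 10*log10(R_b) = 91.5000 - 79.7855 = 11.7145 dB
Margin = Eb/N0 - Eb/N0_req = 11.7145 - 7.2 = 4.5145 dB (link closes)

4.5145 dB


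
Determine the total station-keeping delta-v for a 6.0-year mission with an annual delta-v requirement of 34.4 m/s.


dV = rate * years = 34.4 * 6.0
dV = 206.4000 m/s

206.4000 m/s


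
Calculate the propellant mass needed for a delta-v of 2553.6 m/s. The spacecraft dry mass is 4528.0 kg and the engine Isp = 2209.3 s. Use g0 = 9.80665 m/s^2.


ve = Isp * g0 = 2209.3 * 9.80665 = 21665.831845 m/s
mass ratio = exp(dv/ve) = exp(2553.6/21665.831845) = 1.12508997
m_prop = m_dry * (mr - 1) = 4528.0 * (1.12508997 - 1)
m_prop = 566.4074 kg

566.4074 kg


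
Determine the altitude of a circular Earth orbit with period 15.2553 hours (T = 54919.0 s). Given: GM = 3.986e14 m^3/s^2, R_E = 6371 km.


T = 54919.0 s
r = (mu*T^2/(4*pi^2))^(1/3) = (3.986e14 * 54919.0^2 / (4*pi^2))^(1/3)
r = 3.1227767e+07 m = 31227.7672 km
alt = r - R_E = 31227.7672 - 6371 = 24856.7672 km

24856.7672 km


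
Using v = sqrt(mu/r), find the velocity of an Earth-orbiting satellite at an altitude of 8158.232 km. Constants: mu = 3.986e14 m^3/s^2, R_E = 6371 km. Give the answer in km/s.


r = R_E + alt = 6371.0 + 8158.232 = 14529.2320 km = 1.4529232e+07 m
v = sqrt(mu/r) = sqrt(3.986e14 / 1.4529232e+07) = 5237.7808 m/s = 5.2378 km/s

5.2378 km/s


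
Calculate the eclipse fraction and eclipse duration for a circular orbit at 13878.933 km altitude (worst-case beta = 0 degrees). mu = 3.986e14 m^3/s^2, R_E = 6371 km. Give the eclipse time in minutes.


r = 20249.9330 km
T = 477.9642 min
Eclipse fraction = arcsin(R_E/r)/pi = arcsin(6371.0000/20249.9330)/pi
= arcsin(0.3146183)/pi = 0.1018765
Eclipse duration = 0.1018765 * 477.9642 = 48.6933 min

48.6933 minutes


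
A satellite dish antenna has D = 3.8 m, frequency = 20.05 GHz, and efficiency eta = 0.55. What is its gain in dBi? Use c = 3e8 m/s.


lambda = c/f = 3e8 / 2.005e+10 = 0.01496259 m
G = eta*(pi*D/lambda)^2 = 0.55*(pi*3.8/0.01496259)^2
G = 350119.1558 (linear)
G = 10*log10(350119.1558) = 55.4422 dBi

55.4422 dBi


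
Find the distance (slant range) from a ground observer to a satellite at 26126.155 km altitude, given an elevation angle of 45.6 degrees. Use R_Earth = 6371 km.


h = 26126.155 km, el = 45.6 deg
d = -R_E*sin(el) + sqrt((R_E*sin(el))^2 + 2*R_E*h + h^2)
d = -6371.0000*sin(0.7958701) + sqrt((6371.0000*0.7144727)^2 + 2*6371.0000*26126.155 + 26126.155^2)
d = 27638.0819 km

27638.0819 km


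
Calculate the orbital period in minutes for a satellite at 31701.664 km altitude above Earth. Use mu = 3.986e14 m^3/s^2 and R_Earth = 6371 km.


r = 38072.6640 km = 3.8072664e+07 m
T = 2*pi*sqrt(r^3/mu) = 2*pi*sqrt(5.5187383e+22 / 3.986e14)
T = 73931.7728 s = 1232.1962 min

1232.1962 minutes


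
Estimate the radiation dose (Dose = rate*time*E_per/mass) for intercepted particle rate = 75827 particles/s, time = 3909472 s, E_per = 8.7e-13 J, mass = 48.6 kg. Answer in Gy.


Total energy deposited = rate * time * E_per
  = 75827 * 3909472 * 8.7e-13 = 0.2579059 J
Dose = E_total / mass = 0.2579059 / 48.6
Dose = 0.005306705 Gy

0.0053 Gy


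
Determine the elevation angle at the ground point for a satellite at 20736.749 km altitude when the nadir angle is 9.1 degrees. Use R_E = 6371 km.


r = R_E + alt = 27107.7490 km
Law of sines in the satellite / Earth-center / ground-point triangle:
  sin(nadir)/R_E = sin(90 + el)/r  =>  cos(el) = (r/R_E)*sin(nadir)
cos(el) = (27107.7490 / 6371.0000) * sin(9.1 deg) = 0.6729413
el = arccos(0.6729413) = 47.7055 deg
(Earth-central angle = 90 - nadir - el = 33.1945 deg)

47.7055 degrees


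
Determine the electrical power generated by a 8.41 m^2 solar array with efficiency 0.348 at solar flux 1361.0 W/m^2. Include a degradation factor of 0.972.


P = area * eta * S * degradation
P = 8.41 * 0.348 * 1361.0 * 0.972
P = 3871.6816 W

3871.6816 W


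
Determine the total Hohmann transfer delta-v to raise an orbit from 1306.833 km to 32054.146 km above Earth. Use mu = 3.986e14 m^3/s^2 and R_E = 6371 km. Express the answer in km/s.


r1 = 7677.8330 km = 7.677833e+06 m
r2 = 38425.1460 km = 3.8425146e+07 m
dv1 = sqrt(mu/r1)*(sqrt(2*r2/(r1+r2)) - 1) = 2097.4150 m/s
dv2 = sqrt(mu/r2)*(1 - sqrt(2*r1/(r1+r2))) = 1361.9870 m/s
total dv = |dv1| + |dv2| = 2097.4150 + 1361.9870 = 3459.4020 m/s = 3.4594 km/s

3.4594 km/s


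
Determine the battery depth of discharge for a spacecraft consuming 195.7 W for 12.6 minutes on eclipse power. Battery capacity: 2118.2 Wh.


E_used = P * t / 60 = 195.7 * 12.6 / 60 = 41.0970 Wh
DOD = E_used / E_total * 100 = 41.0970 / 2118.2 * 100
DOD = 1.9402 %

1.9402 %


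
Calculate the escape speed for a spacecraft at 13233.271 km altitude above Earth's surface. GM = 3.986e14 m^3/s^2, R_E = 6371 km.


r = 6371.0 + 13233.271 = 19604.2710 km = 1.9604271e+07 m
v_esc = sqrt(2*mu/r) = sqrt(2*3.986e14 / 1.9604271e+07)
v_esc = 6376.8808 m/s = 6.3769 km/s

6.3769 km/s


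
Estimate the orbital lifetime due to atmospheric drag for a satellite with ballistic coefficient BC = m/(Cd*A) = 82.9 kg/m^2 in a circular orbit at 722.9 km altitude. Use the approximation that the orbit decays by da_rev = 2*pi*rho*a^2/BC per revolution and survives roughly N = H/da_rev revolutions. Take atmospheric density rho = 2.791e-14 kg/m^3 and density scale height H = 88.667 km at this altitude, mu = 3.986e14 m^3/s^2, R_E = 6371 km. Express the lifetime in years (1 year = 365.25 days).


a = R_E + alt = 7093.9000 km = 7.0939e+06 m
da_rev = 2*pi*rho*a^2/BC = 2*pi*2.791e-14*(7.0939e+06)^2/82.9 = 0.106452361 m per revolution
N = H/da_rev = 88667.0000 m / 0.106452361 m = 832926.5700 revolutions
P = 2*pi*sqrt(a^3/mu) = 5946.1904 s
lifetime = N*P = 832926.5700 * 5946.1904 = 4.95274e+09 s = 57323.3797 days
years = 57323.3797 / 365.25 = 156.9429 years

156.9429 years


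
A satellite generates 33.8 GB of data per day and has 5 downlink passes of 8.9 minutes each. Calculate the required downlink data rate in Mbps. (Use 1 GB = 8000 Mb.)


total contact time = 5 * 8.9 * 60 = 2670.0000 s
data = 33.8 GB = 270400.0000 Mb
rate = 270400.0000 / 2670.0000 = 101.2734 Mbps

101.2734 Mbps


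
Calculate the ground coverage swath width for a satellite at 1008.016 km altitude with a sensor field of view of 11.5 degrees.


FOV = 11.5 deg = 0.2007129 rad
swath = 2 * alt * tan(FOV/2) = 2 * 1008.016 * tan(0.1003564)
swath = 2 * 1008.016 * 0.1006947
swath = 203.0037 km

203.0037 km


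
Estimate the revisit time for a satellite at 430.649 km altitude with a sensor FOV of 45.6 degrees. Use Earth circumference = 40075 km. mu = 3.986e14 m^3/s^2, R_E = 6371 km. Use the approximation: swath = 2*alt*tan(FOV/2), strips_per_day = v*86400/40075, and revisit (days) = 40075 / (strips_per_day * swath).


swath = 2*430.649*tan(0.3979351) = 362.0563 km
v = sqrt(mu/r) = 7655.2881 m/s = 7.6553 km/s
strips/day = v*86400/40075 = 7.6553*86400/40075 = 16.5045
coverage/day = strips * swath = 16.5045 * 362.0563 = 5975.5503 km
revisit = 40075 / 5975.5503 = 6.7065 days

6.7065 days


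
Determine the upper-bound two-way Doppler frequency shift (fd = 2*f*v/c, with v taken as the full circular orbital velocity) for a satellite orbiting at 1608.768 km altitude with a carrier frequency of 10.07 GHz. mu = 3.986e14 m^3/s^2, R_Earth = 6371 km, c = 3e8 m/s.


r = 7.979768e+06 m
v = sqrt(mu/r) = 7067.6253 m/s (worst-case radial velocity)
f = 10.07 GHz = 1.007e+10 Hz
fd = 2*f*v/c = 2*1.007e+10*7067.6253/3.0e+08
fd = 474473.2429 Hz

474473.2429 Hz


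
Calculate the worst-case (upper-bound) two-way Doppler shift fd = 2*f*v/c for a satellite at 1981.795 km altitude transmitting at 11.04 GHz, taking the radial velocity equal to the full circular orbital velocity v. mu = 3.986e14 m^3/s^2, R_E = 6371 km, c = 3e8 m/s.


r = 8.352795e+06 m
v = sqrt(mu/r) = 6908.0065 m/s (worst-case radial velocity)
f = 11.04 GHz = 1.104e+10 Hz
fd = 2*f*v/c = 2*1.104e+10*6908.0065/3.0e+08
fd = 508429.2764 Hz

508429.2764 Hz


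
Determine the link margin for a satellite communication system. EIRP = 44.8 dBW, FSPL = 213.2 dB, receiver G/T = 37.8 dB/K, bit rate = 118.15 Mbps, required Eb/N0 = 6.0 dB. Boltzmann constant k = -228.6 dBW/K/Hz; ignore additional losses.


C/N0 = EIRP - FSPL + G/T - k = 44.8 - 213.2 + 37.8 - (-228.6)
C/N0 = 98.0000 dB-Hz
R_b = 118.15 Mbps = 1.1815e+08 bps -> 10*log10(R_b) = 80.7243 dB-Hz
Eb/N0 = C/N0 - 10*log10(R_b) = 98.0000 - 80.7243 = 17.2757 dB
Margin = Eb/N0 - Eb/N0_req = 17.2757 - 6.0 = 11.2757 dB (link closes)

11.2757 dB


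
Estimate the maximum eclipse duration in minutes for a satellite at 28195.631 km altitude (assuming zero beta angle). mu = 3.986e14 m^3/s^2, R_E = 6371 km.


r = 34566.6310 km
T = 1065.9714 min
Eclipse fraction = arcsin(R_E/r)/pi = arcsin(6371.0000/34566.6310)/pi
= arcsin(0.1843107)/pi = 0.05900526
Eclipse duration = 0.05900526 * 1065.9714 = 62.8979 min

62.8979 minutes


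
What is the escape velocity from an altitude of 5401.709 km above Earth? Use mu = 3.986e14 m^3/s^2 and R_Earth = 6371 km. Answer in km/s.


r = 6371.0 + 5401.709 = 11772.7090 km = 1.1772709e+07 m
v_esc = sqrt(2*mu/r) = sqrt(2*3.986e14 / 1.1772709e+07)
v_esc = 8228.9693 m/s = 8.2290 km/s

8.2290 km/s


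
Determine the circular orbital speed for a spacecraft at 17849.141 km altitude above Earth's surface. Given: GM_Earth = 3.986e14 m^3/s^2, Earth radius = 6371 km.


r = R_E + alt = 6371.0 + 17849.141 = 24220.1410 km = 2.4220141e+07 m
v = sqrt(mu/r) = sqrt(3.986e14 / 2.4220141e+07) = 4056.7693 m/s = 4.0568 km/s

4.0568 km/s


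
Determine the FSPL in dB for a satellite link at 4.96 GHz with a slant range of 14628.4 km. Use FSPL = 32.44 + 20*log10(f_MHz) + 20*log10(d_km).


f = 4.96 GHz = 4960.0000 MHz
d = 14628.4 km
FSPL = 32.44 + 20*log10(4960.0000) + 20*log10(14628.4)
FSPL = 32.44 + 73.9096 + 83.3039
FSPL = 189.6536 dB

189.6536 dB


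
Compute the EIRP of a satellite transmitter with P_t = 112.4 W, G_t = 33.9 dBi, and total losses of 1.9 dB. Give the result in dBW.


Pt = 112.4 W = 20.5077 dBW
EIRP = Pt_dBW + Gt - losses = 20.5077 + 33.9 - 1.9 = 52.5077 dBW

52.5077 dBW


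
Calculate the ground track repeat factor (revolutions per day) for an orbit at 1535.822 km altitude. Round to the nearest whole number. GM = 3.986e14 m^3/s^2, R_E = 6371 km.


r = 7.906822e+06 m
T = 2*pi*sqrt(r^3/mu) = 6997.0369 s = 116.6173 min
revs/day = 1440 / 116.6173 = 12.3481
Rounded: 12 revolutions per day

12 revolutions per day


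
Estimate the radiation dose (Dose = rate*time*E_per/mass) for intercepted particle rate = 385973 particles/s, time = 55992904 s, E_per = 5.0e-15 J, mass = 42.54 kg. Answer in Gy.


Total energy deposited = rate * time * E_per
  = 385973 * 55992904 * 5.0e-15 = 0.1080587 J
Dose = E_total / mass = 0.1080587 / 42.54
Dose = 0.002540168 Gy

0.0025 Gy


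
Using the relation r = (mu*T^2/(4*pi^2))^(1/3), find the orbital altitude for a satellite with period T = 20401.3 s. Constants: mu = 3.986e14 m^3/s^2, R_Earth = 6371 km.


T = 20401.3 s
r = (mu*T^2/(4*pi^2))^(1/3) = (3.986e14 * 20401.3^2 / (4*pi^2))^(1/3)
r = 1.6137308e+07 m = 16137.3077 km
alt = r - R_E = 16137.3077 - 6371 = 9766.3077 km

9766.3077 km


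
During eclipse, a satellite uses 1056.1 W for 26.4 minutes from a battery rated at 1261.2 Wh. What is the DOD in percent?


E_used = P * t / 60 = 1056.1 * 26.4 / 60 = 464.6840 Wh
DOD = E_used / E_total * 100 = 464.6840 / 1261.2 * 100
DOD = 36.8446 %

36.8446 %


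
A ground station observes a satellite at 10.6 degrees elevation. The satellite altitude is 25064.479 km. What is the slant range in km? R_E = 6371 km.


h = 25064.479 km, el = 10.6 deg
d = -R_E*sin(el) + sqrt((R_E*sin(el))^2 + 2*R_E*h + h^2)
d = -6371.0000*sin(0.1850049) + sqrt((6371.0000*0.1839514)^2 + 2*6371.0000*25064.479 + 25064.479^2)
d = 29633.4542 km

29633.4542 km


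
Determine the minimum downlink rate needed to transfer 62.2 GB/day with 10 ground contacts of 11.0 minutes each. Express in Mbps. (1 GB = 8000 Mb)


total contact time = 10 * 11.0 * 60 = 6600.0000 s
data = 62.2 GB = 497600.0000 Mb
rate = 497600.0000 / 6600.0000 = 75.3939 Mbps

75.3939 Mbps


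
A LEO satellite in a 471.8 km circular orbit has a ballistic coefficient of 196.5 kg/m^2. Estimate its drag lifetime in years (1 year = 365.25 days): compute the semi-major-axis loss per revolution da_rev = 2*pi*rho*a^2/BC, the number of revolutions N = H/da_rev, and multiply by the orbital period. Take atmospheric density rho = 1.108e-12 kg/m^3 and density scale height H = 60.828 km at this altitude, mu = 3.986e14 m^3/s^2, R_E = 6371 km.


a = R_E + alt = 6842.8000 km = 6.8428e+06 m
da_rev = 2*pi*rho*a^2/BC = 2*pi*1.108e-12*(6.8428e+06)^2/196.5 = 1.658917 m per revolution
N = H/da_rev = 60828.0000 m / 1.658917 m = 36667.2863 revolutions
P = 2*pi*sqrt(a^3/mu) = 5633.2885 s
lifetime = N*P = 36667.2863 * 5633.2885 = 2.065574e+08 s = 2390.7107 days
years = 2390.7107 / 365.25 = 6.5454 years

6.5454 years


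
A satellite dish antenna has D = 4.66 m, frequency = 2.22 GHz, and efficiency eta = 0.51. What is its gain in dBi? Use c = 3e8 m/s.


lambda = c/f = 3e8 / 2.22e+09 = 0.1351351 m
G = eta*(pi*D/lambda)^2 = 0.51*(pi*4.66/0.1351351)^2
G = 5985.5656 (linear)
G = 10*log10(5985.5656) = 37.7711 dBi

37.7711 dBi


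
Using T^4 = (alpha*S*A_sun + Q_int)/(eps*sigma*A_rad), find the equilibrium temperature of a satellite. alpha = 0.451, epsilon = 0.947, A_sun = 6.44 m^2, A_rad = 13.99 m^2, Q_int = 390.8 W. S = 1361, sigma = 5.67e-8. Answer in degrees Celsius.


Numerator = alpha*S*A_sun + Q_int = 0.451*1361*6.44 + 390.8 = 4343.7428 W
Denominator = eps*sigma*A_rad = 0.947*5.67e-8*13.99 = 7.5119165e-07 W/K^4
T^4 = 5.7824695e+09 K^4
T = 275.7581 K = 2.6081 C

2.6081 degrees Celsius


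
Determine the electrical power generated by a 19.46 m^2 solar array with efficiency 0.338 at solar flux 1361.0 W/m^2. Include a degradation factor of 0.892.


P = area * eta * S * degradation
P = 19.46 * 0.338 * 1361.0 * 0.892
P = 7985.1396 W

7985.1396 W


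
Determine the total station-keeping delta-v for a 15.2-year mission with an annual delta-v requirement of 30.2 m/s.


dV = rate * years = 30.2 * 15.2
dV = 459.0400 m/s

459.0400 m/s


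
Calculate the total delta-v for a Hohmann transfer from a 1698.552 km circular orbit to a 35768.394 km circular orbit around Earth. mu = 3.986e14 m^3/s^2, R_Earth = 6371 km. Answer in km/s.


r1 = 8069.5520 km = 8.069552e+06 m
r2 = 42139.3940 km = 4.2139394e+07 m
dv1 = sqrt(mu/r1)*(sqrt(2*r2/(r1+r2)) - 1) = 2077.4858 m/s
dv2 = sqrt(mu/r2)*(1 - sqrt(2*r1/(r1+r2))) = 1331.8545 m/s
total dv = |dv1| + |dv2| = 2077.4858 + 1331.8545 = 3409.3403 m/s = 3.4093 km/s

3.4093 km/s


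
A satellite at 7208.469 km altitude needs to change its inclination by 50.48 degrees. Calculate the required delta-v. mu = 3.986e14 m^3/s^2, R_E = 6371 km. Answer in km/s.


r = 13579.4690 km = 1.3579469e+07 m
V = sqrt(mu/r) = 5417.8534 m/s
di = 50.48 deg = 0.8810422 rad
dV = 2*V*sin(di/2) = 2*5417.8534*sin(0.4405211)
dV = 4620.4633 m/s = 4.6205 km/s

4.6205 km/s


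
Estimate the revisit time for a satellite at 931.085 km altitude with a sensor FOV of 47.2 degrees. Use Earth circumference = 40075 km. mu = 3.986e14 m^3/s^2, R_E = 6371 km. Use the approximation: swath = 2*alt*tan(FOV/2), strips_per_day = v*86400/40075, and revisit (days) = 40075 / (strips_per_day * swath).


swath = 2*931.085*tan(0.4118977) = 813.5621 km
v = sqrt(mu/r) = 7388.3116 m/s = 7.3883 km/s
strips/day = v*86400/40075 = 7.3883*86400/40075 = 15.9289
coverage/day = strips * swath = 15.9289 * 813.5621 = 12959.1378 km
revisit = 40075 / 12959.1378 = 3.0924 days

3.0924 days


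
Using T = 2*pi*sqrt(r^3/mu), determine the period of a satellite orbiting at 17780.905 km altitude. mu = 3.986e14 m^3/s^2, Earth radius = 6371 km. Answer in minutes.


r = 24151.9050 km = 2.4151905e+07 m
T = 2*pi*sqrt(r^3/mu) = 2*pi*sqrt(1.4088157e+22 / 3.986e14)
T = 37354.1027 s = 622.5684 min

622.5684 minutes


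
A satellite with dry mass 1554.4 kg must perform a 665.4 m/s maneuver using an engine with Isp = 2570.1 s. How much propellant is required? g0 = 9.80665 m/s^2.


ve = Isp * g0 = 2570.1 * 9.80665 = 25204.071165 m/s
mass ratio = exp(dv/ve) = exp(665.4/25204.071165) = 1.02675208
m_prop = m_dry * (mr - 1) = 1554.4 * (1.02675208 - 1)
m_prop = 41.5834 kg

41.5834 kg


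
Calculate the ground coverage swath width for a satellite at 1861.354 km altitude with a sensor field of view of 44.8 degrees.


FOV = 44.8 deg = 0.7819075 rad
swath = 2 * alt * tan(FOV/2) = 2 * 1861.354 * tan(0.3909538)
swath = 2 * 1861.354 * 0.4121703
swath = 1534.3895 km

1534.3895 km


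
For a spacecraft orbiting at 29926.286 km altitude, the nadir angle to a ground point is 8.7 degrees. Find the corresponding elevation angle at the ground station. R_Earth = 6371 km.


r = R_E + alt = 36297.2860 km
Law of sines in the satellite / Earth-center / ground-point triangle:
  sin(nadir)/R_E = sin(90 + el)/r  =>  cos(el) = (r/R_E)*sin(nadir)
cos(el) = (36297.2860 / 6371.0000) * sin(8.7 deg) = 0.8617732
el = arccos(0.8617732) = 30.4837 deg
(Earth-central angle = 90 - nadir - el = 50.8163 deg)

30.4837 degrees


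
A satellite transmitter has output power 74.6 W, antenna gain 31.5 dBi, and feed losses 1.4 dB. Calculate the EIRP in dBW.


Pt = 74.6 W = 18.7274 dBW
EIRP = Pt_dBW + Gt - losses = 18.7274 + 31.5 - 1.4 = 48.8274 dBW

48.8274 dBW


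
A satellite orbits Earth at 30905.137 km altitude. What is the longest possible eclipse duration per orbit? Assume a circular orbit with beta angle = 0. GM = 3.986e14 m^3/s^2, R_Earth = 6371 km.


r = 37276.1370 km
T = 1193.7306 min
Eclipse fraction = arcsin(R_E/r)/pi = arcsin(6371.0000/37276.1370)/pi
= arcsin(0.1709136)/pi = 0.05467191
Eclipse duration = 0.05467191 * 1193.7306 = 65.2635 min

65.2635 minutes


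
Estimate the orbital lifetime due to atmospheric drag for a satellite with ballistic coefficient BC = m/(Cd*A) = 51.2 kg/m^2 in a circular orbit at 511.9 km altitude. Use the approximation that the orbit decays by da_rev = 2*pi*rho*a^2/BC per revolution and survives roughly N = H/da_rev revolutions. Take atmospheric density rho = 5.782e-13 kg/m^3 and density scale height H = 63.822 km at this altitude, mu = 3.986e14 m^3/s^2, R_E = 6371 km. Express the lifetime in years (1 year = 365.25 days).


a = R_E + alt = 6882.9000 km = 6.8829e+06 m
da_rev = 2*pi*rho*a^2/BC = 2*pi*5.782e-13*(6.8829e+06)^2/51.2 = 3.361483 m per revolution
N = H/da_rev = 63822.0000 m / 3.361483 m = 18986.2631 revolutions
P = 2*pi*sqrt(a^3/mu) = 5682.8790 s
lifetime = N*P = 18986.2631 * 5682.8790 = 1.0789664e+08 s = 1248.8037 days
years = 1248.8037 / 365.25 = 3.4190 years

3.4190 years


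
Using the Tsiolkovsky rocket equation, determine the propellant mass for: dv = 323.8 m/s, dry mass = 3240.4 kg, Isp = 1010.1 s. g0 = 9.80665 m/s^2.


ve = Isp * g0 = 1010.1 * 9.80665 = 9905.697165 m/s
mass ratio = exp(dv/ve) = exp(323.8/9905.697165) = 1.03322839
m_prop = m_dry * (mr - 1) = 3240.4 * (1.03322839 - 1)
m_prop = 107.6733 kg

107.6733 kg


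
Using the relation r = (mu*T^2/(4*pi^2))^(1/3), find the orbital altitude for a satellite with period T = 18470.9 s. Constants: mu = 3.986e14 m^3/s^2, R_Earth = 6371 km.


T = 18470.9 s
r = (mu*T^2/(4*pi^2))^(1/3) = (3.986e14 * 18470.9^2 / (4*pi^2))^(1/3)
r = 1.5102583e+07 m = 15102.5827 km
alt = r - R_E = 15102.5827 - 6371 = 8731.5827 km

8731.5827 km


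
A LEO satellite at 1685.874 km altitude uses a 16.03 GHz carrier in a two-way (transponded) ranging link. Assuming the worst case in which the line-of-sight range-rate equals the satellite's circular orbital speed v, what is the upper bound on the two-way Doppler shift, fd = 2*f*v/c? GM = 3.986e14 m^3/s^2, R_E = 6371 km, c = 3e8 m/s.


r = 8.056874e+06 m
v = sqrt(mu/r) = 7033.7246 m/s (worst-case radial velocity)
f = 16.03 GHz = 1.603e+10 Hz
fd = 2*f*v/c = 2*1.603e+10*7033.7246/3.0e+08
fd = 751670.7047 Hz

751670.7047 Hz


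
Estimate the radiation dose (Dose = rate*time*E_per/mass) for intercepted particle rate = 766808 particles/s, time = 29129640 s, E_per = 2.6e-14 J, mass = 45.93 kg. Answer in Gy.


Total energy deposited = rate * time * E_per
  = 766808 * 29129640 * 2.6e-14 = 0.5807579 J
Dose = E_total / mass = 0.5807579 / 45.93
Dose = 0.01264441 Gy

0.0126 Gy


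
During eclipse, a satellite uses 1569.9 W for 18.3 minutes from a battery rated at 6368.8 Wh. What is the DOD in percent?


E_used = P * t / 60 = 1569.9 * 18.3 / 60 = 478.8195 Wh
DOD = E_used / E_total * 100 = 478.8195 / 6368.8 * 100
DOD = 7.5182 %

7.5182 %


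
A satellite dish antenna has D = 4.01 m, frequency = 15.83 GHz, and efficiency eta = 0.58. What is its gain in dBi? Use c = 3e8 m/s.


lambda = c/f = 3e8 / 1.583e+10 = 0.01895136 m
G = eta*(pi*D/lambda)^2 = 0.58*(pi*4.01/0.01895136)^2
G = 256292.4452 (linear)
G = 10*log10(256292.4452) = 54.0874 dBi

54.0874 dBi


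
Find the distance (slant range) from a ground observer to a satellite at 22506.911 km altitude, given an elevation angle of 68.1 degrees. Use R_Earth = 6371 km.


h = 22506.911 km, el = 68.1 deg
d = -R_E*sin(el) + sqrt((R_E*sin(el))^2 + 2*R_E*h + h^2)
d = -6371.0000*sin(1.1886) + sqrt((6371.0000*0.9278363)^2 + 2*6371.0000*22506.911 + 22506.911^2)
d = 22868.7295 km

22868.7295 km


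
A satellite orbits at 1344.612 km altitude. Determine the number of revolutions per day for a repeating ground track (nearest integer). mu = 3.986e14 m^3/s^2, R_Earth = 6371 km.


r = 7.715612e+06 m
T = 2*pi*sqrt(r^3/mu) = 6744.7645 s = 112.4127 min
revs/day = 1440 / 112.4127 = 12.8099
Rounded: 13 revolutions per day

13 revolutions per day


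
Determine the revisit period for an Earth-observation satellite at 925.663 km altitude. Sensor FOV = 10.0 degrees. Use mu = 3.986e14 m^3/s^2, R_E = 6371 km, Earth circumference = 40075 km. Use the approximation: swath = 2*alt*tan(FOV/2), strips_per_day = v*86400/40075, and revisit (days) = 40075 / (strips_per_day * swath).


swath = 2*925.663*tan(0.08726646) = 161.9700 km
v = sqrt(mu/r) = 7391.0562 m/s = 7.3911 km/s
strips/day = v*86400/40075 = 7.3911*86400/40075 = 15.9348
coverage/day = strips * swath = 15.9348 * 161.9700 = 2580.9607 km
revisit = 40075 / 2580.9607 = 15.5272 days

15.5272 days


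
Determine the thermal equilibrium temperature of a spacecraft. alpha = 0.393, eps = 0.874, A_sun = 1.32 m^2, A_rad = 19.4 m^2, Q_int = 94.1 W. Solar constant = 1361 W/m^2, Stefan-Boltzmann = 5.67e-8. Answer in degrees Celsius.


Numerator = alpha*S*A_sun + Q_int = 0.393*1361*1.32 + 94.1 = 800.1324 W
Denominator = eps*sigma*A_rad = 0.874*5.67e-8*19.4 = 9.6138252e-07 W/K^4
T^4 = 8.3227263e+08 K^4
T = 169.8503 K = -103.2997 C

-103.2997 degrees Celsius


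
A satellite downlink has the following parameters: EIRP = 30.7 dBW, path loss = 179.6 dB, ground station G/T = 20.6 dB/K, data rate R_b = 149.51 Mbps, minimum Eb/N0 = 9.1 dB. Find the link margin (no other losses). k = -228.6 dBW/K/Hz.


C/N0 = EIRP - FSPL + G/T - k = 30.7 - 179.6 + 20.6 - (-228.6)
C/N0 = 100.3000 dB-Hz
R_b = 149.51 Mbps = 1.4951e+08 bps -> 10*log10(R_b) = 81.7467 dB-Hz
Eb/N0 = C/N0 - 10*log10(R_b) = 100.3000 - 81.7467 = 18.5533 dB
Margin = Eb/N0 - Eb/N0_req = 18.5533 - 9.1 = 9.4533 dB (link closes)

9.4533 dB


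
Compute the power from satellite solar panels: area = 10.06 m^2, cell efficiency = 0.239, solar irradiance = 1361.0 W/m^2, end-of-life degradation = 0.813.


P = area * eta * S * degradation
P = 10.06 * 0.239 * 1361.0 * 0.813
P = 2660.3854 W

2660.3854 W


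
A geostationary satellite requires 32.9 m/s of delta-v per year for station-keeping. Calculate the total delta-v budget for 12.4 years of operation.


dV = rate * years = 32.9 * 12.4
dV = 407.9600 m/s

407.9600 m/s


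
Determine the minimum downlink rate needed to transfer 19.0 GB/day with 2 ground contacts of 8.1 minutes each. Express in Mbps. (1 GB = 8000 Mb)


total contact time = 2 * 8.1 * 60 = 972.0000 s
data = 19.0 GB = 152000.0000 Mb
rate = 152000.0000 / 972.0000 = 156.3786 Mbps

156.3786 Mbps


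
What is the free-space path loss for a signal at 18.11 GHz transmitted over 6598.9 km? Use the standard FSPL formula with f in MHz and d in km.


f = 18.11 GHz = 18110.0000 MHz
d = 6598.9 km
FSPL = 32.44 + 20*log10(18110.0000) + 20*log10(6598.9)
FSPL = 32.44 + 85.1584 + 76.3894
FSPL = 193.9878 dB

193.9878 dB


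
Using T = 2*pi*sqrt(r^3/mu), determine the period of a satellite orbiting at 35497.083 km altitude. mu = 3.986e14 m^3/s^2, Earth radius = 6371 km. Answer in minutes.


r = 41868.0830 km = 4.1868083e+07 m
T = 2*pi*sqrt(r^3/mu) = 2*pi*sqrt(7.3392086e+22 / 3.986e14)
T = 85258.1365 s = 1420.9689 min

1420.9689 minutes


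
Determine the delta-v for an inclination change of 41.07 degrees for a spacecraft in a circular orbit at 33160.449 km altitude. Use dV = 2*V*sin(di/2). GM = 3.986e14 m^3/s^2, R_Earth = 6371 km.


r = 39531.4490 km = 3.9531449e+07 m
V = sqrt(mu/r) = 3175.3915 m/s
di = 41.07 deg = 0.7168067 rad
dV = 2*V*sin(di/2) = 2*3175.3915*sin(0.3584034)
dV = 2227.7245 m/s = 2.2277 km/s

2.2277 km/s


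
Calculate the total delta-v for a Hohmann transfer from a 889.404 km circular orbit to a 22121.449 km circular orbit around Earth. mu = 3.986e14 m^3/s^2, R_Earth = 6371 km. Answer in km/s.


r1 = 7260.4040 km = 7.260404e+06 m
r2 = 28492.4490 km = 2.8492449e+07 m
dv1 = sqrt(mu/r1)*(sqrt(2*r2/(r1+r2)) - 1) = 1944.8433 m/s
dv2 = sqrt(mu/r2)*(1 - sqrt(2*r1/(r1+r2))) = 1356.6197 m/s
total dv = |dv1| + |dv2| = 1944.8433 + 1356.6197 = 3301.4630 m/s = 3.3015 km/s

3.3015 km/s


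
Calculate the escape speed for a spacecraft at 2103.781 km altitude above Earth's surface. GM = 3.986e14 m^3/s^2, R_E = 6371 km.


r = 6371.0 + 2103.781 = 8474.7810 km = 8.474781e+06 m
v_esc = sqrt(2*mu/r) = sqrt(2*3.986e14 / 8.474781e+06)
v_esc = 9698.8312 m/s = 9.6988 km/s

9.6988 km/s


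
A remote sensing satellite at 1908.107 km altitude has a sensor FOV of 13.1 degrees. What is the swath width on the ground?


FOV = 13.1 deg = 0.2286381 rad
swath = 2 * alt * tan(FOV/2) = 2 * 1908.107 * tan(0.1143191)
swath = 2 * 1908.107 * 0.1148197
swath = 438.1765 km

438.1765 km


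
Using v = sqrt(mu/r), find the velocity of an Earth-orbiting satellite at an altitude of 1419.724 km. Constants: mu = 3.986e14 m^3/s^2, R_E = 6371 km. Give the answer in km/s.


r = R_E + alt = 6371.0 + 1419.724 = 7790.7240 km = 7.790724e+06 m
v = sqrt(mu/r) = sqrt(3.986e14 / 7.790724e+06) = 7152.8602 m/s = 7.1529 km/s

7.1529 km/s


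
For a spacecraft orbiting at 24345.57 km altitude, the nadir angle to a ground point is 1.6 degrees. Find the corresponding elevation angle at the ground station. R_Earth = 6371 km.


r = R_E + alt = 30716.5700 km
Law of sines in the satellite / Earth-center / ground-point triangle:
  sin(nadir)/R_E = sin(90 + el)/r  =>  cos(el) = (r/R_E)*sin(nadir)
cos(el) = (30716.5700 / 6371.0000) * sin(1.6 deg) = 0.1346189
el = arccos(0.1346189) = 82.2634 deg
(Earth-central angle = 90 - nadir - el = 6.1366 deg)

82.2634 degrees


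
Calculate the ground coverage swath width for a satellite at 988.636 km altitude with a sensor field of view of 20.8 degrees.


FOV = 20.8 deg = 0.3630285 rad
swath = 2 * alt * tan(FOV/2) = 2 * 988.636 * tan(0.1815142)
swath = 2 * 988.636 * 0.1835343
swath = 362.8973 km

362.8973 km


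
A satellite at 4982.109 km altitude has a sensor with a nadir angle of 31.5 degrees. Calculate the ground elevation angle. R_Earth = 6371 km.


r = R_E + alt = 11353.1090 km
Law of sines in the satellite / Earth-center / ground-point triangle:
  sin(nadir)/R_E = sin(90 + el)/r  =>  cos(el) = (r/R_E)*sin(nadir)
cos(el) = (11353.1090 / 6371.0000) * sin(31.5 deg) = 0.9310914
el = arccos(0.9310914) = 21.3944 deg
(Earth-central angle = 90 - nadir - el = 37.1056 deg)

21.3944 degrees


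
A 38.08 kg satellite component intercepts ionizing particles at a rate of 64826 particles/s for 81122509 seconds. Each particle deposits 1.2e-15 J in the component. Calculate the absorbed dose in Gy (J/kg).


Total energy deposited = rate * time * E_per
  = 64826 * 81122509 * 1.2e-15 = 0.006310617 J
Dose = E_total / mass = 0.006310617 / 38.08
Dose = 1.6571999e-04 Gy

1.6572e-04 Gy
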